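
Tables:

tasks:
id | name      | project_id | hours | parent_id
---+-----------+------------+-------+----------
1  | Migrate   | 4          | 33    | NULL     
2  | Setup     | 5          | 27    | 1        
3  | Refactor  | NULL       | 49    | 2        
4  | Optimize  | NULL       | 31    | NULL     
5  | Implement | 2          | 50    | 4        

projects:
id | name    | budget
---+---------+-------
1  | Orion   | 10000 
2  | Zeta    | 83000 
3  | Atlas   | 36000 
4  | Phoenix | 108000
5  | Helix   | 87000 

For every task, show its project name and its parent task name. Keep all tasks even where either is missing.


Two LEFT JOINs from the same base table tasks: one to projects via project_id, one to tasks itself via parent_id. Both are LEFT so every task is preserved.
Match against projects:
  - task 1 (Migrate): project_id=4 -> matches Phoenix
  - task 2 (Setup): project_id=5 -> matches Helix
  - task 3 (Refactor): project_id=NULL, no match -> kept with NULL
  - task 4 (Optimize): project_id=NULL, no match -> kept with NULL
  - task 5 (Implement): project_id=2 -> matches Zeta
Match against tasks (self):
  - task 1 (Migrate): parent_id=NULL -> NULL
  - task 2 (Setup): parent_id=1 -> Migrate
  - task 3 (Refactor): parent_id=2 -> Setup
  - task 4 (Optimize): parent_id=NULL -> NULL
  - task 5 (Implement): parent_id=4 -> Optimize

SQL:
SELECT a.name, b.name AS project, c.name AS parent
FROM tasks a
LEFT JOIN projects b ON a.project_id = b.id
LEFT JOIN tasks c ON a.parent_id = c.id

Result:
name      | project | parent  
----------+---------+---------
Migrate   | Phoenix | NULL    
Setup     | Helix   | Migrate 
Refactor  | NULL    | Setup   
Optimize  | NULL    | NULL    
Implement | Zeta    | Optimize


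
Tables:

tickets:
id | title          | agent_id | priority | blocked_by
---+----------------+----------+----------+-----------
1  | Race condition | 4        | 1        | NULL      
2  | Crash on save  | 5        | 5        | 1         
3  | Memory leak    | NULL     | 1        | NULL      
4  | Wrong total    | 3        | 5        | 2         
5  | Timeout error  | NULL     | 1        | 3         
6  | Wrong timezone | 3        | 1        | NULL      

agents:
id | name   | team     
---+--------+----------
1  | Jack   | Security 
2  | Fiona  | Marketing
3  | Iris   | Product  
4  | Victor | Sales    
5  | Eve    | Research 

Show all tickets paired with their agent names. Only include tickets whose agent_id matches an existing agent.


INNER JOIN keeps only tickets rows whose agent_id matches an id in agents. Walk through each ticket:
  - ticket 1 (Race condition): agent_id=4 -> matches Victor
  - ticket 2 (Crash on save): agent_id=5 -> matches Eve
  - ticket 3 (Memory leak): agent_id=NULL, no match -> dropped
  - ticket 4 (Wrong total): agent_id=3 -> matches Iris
  - ticket 5 (Timeout error): agent_id=NULL, no match -> dropped
  - ticket 6 (Wrong timezone): agent_id=3 -> matches Iris
So 2 of 6 rows are dropped.

SQL:
SELECT a.title, b.name AS agent
FROM tickets a
INNER JOIN agents b ON a.agent_id = b.id

Result:
title          | agent 
---------------+-------
Race condition | Victor
Crash on save  | Eve   
Wrong total    | Iris  
Wrong timezone | Iris  


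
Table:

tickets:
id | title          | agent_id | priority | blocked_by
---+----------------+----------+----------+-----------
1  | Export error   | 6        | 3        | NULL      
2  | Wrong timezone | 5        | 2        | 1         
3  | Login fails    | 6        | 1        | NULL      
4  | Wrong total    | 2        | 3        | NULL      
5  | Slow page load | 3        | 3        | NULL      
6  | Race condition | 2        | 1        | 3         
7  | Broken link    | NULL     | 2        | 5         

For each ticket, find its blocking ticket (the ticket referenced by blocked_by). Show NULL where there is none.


This is a self-join: tickets is joined to a second copy of itself, matching each row's blocked_by to another row's id. Use LEFT JOIN so rows with blocked_by=NULL are kept.
  - ticket 1 (Export error): blocked_by=NULL -> NULL
  - ticket 2 (Wrong timezone): blocked_by=1 -> Export error
  - ticket 3 (Login fails): blocked_by=NULL -> NULL
  - ticket 4 (Wrong total): blocked_by=NULL -> NULL
  - ticket 5 (Slow page load): blocked_by=NULL -> NULL
  - ticket 6 (Race condition): blocked_by=3 -> Login fails
  - ticket 7 (Broken link): blocked_by=5 -> Slow page load

SQL:
SELECT a.title AS item, b.title AS blocked_by
FROM tickets a
LEFT JOIN tickets b ON a.blocked_by = b.id

Result:
item           | blocked_by    
---------------+---------------
Export error   | NULL          
Wrong timezone | Export error  
Login fails    | NULL          
Wrong total    | NULL          
Slow page load | NULL          
Race condition | Login fails   
Broken link    | Slow page load


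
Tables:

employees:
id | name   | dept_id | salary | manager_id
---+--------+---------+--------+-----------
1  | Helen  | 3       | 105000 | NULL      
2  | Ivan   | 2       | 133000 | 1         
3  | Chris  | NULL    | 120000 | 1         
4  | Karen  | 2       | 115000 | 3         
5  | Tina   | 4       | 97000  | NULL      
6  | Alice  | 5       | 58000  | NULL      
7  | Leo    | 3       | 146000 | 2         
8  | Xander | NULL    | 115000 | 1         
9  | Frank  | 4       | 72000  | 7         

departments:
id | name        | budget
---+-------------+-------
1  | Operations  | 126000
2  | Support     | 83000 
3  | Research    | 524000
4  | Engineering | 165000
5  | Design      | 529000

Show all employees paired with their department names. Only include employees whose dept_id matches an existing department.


INNER JOIN keeps only employees rows whose dept_id matches an id in departments. Walk through each employee:
  - employee 1 (Helen): dept_id=3 -> matches Research
  - employee 2 (Ivan): dept_id=2 -> matches Support
  - employee 3 (Chris): dept_id=NULL, no match -> dropped
  - employee 4 (Karen): dept_id=2 -> matches Support
  - employee 5 (Tina): dept_id=4 -> matches Engineering
  - employee 6 (Alice): dept_id=5 -> matches Design
  - employee 7 (Leo): dept_id=3 -> matches Research
  - employee 8 (Xander): dept_id=NULL, no match -> dropped
  - employee 9 (Frank): dept_id=4 -> matches Engineering
So 2 of 9 rows are dropped.

SQL:
SELECT a.name, b.name AS department
FROM employees a
INNER JOIN departments b ON a.dept_id = b.id

Result:
name  | department 
------+------------
Helen | Research   
Ivan  | Support    
Karen | Support    
Tina  | Engineering
Alice | Design     
Leo   | Research   
Frank | Engineering


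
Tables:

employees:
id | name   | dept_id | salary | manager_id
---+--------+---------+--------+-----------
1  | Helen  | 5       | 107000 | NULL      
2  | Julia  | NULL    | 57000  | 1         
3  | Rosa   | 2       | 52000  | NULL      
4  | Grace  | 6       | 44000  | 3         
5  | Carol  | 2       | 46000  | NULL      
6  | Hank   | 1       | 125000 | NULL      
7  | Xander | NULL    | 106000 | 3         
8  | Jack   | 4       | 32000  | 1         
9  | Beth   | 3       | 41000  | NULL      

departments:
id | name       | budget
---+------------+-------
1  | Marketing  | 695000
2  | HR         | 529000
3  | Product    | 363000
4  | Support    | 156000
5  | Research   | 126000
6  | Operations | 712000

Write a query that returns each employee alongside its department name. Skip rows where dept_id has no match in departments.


INNER JOIN keeps only employees rows whose dept_id matches an id in departments. Walk through each employee:
  - employee 1 (Helen): dept_id=5 -> matches Research
  - employee 2 (Julia): dept_id=NULL, no match -> dropped
  - employee 3 (Rosa): dept_id=2 -> matches HR
  - employee 4 (Grace): dept_id=6 -> matches Operations
  - employee 5 (Carol): dept_id=2 -> matches HR
  - employee 6 (Hank): dept_id=1 -> matches Marketing
  - employee 7 (Xander): dept_id=NULL, no match -> dropped
  - employee 8 (Jack): dept_id=4 -> matches Support
  - employee 9 (Beth): dept_id=3 -> matches Product
So 2 of 9 rows are dropped.

SQL:
SELECT a.name, b.name AS department
FROM employees a
INNER JOIN departments b ON a.dept_id = b.id

Result:
name  | department
------+-----------
Helen | Research  
Rosa  | HR        
Grace | Operations
Carol | HR        
Hank  | Marketing 
Jack  | Support   
Beth  | Product   


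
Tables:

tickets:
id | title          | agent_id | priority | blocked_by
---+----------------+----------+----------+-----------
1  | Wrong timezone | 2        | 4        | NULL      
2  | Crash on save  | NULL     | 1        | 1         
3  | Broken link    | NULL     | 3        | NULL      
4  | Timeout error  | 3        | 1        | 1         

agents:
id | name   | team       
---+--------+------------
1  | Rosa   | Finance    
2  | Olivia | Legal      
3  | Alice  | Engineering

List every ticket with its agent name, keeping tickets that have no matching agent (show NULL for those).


LEFT JOIN keeps every row from tickets (the left table); where agent_id has no match in agents, the agent columns become NULL. Walk through each ticket:
  - ticket 1 (Wrong timezone): agent_id=2 -> matches Olivia
  - ticket 2 (Crash on save): agent_id=NULL, no match -> kept with NULL
  - ticket 3 (Broken link): agent_id=NULL, no match -> kept with NULL
  - ticket 4 (Timeout error): agent_id=3 -> matches Alice
All 4 rows appear; 2 have NULL agent.

SQL:
SELECT a.title, b.name AS agent
FROM tickets a
LEFT JOIN agents b ON a.agent_id = b.id

Result:
title          | agent 
---------------+-------
Wrong timezone | Olivia
Crash on save  | NULL  
Broken link    | NULL  
Timeout error  | Alice 


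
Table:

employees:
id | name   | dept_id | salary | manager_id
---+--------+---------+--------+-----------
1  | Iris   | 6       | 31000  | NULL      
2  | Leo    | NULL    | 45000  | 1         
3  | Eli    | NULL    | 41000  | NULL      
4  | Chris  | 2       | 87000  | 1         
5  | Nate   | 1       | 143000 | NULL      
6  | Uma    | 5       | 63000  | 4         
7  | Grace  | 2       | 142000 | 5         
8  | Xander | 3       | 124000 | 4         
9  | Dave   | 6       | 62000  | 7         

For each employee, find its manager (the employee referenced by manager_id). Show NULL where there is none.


This is a self-join: employees is joined to a second copy of itself, matching each row's manager_id to another row's id. Use LEFT JOIN so rows with manager_id=NULL are kept.
  - employee 1 (Iris): manager_id=NULL -> NULL
  - employee 2 (Leo): manager_id=1 -> Iris
  - employee 3 (Eli): manager_id=NULL -> NULL
  - employee 4 (Chris): manager_id=1 -> Iris
  - employee 5 (Nate): manager_id=NULL -> NULL
  - employee 6 (Uma): manager_id=4 -> Chris
  - employee 7 (Grace): manager_id=5 -> Nate
  - employee 8 (Xander): manager_id=4 -> Chris
  - employee 9 (Dave): manager_id=7 -> Grace

SQL:
SELECT a.name AS item, b.name AS manager
FROM employees a
LEFT JOIN employees b ON a.manager_id = b.id

Result:
item   | manager
-------+--------
Iris   | NULL   
Leo    | Iris   
Eli    | NULL   
Chris  | Iris   
Nate   | NULL   
Uma    | Chris  
Grace  | Nate   
Xander | Chris  
Dave   | Grace  


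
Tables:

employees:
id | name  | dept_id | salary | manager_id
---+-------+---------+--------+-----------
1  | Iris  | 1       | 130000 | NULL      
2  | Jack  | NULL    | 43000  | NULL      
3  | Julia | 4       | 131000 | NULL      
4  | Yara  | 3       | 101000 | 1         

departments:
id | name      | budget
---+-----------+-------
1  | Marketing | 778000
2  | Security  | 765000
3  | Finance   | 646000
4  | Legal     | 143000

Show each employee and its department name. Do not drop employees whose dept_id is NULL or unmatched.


LEFT JOIN keeps every row from employees (the left table); where dept_id has no match in departments, the department columns become NULL. Walk through each employee:
  - employee 1 (Iris): dept_id=1 -> matches Marketing
  - employee 2 (Jack): dept_id=NULL, no match -> kept with NULL
  - employee 3 (Julia): dept_id=4 -> matches Legal
  - employee 4 (Yara): dept_id=3 -> matches Finance
All 4 rows appear; 1 has NULL department.

SQL:
SELECT a.name, b.name AS department
FROM employees a
LEFT JOIN departments b ON a.dept_id = b.id

Result:
name  | department
------+-----------
Iris  | Marketing 
Jack  | NULL      
Julia | Legal     
Yara  | Finance   


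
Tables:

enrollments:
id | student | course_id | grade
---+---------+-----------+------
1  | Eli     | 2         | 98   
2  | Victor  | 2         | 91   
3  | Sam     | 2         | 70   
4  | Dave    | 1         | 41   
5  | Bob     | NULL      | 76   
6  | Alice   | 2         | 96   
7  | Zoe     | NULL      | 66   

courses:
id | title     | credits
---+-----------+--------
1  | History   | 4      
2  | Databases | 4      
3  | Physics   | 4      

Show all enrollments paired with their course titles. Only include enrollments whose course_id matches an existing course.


INNER JOIN keeps only enrollments rows whose course_id matches an id in courses. Walk through each enrollment:
  - enrollment 1 (Eli): course_id=2 -> matches Databases
  - enrollment 2 (Victor): course_id=2 -> matches Databases
  - enrollment 3 (Sam): course_id=2 -> matches Databases
  - enrollment 4 (Dave): course_id=1 -> matches History
  - enrollment 5 (Bob): course_id=NULL, no match -> dropped
  - enrollment 6 (Alice): course_id=2 -> matches Databases
  - enrollment 7 (Zoe): course_id=NULL, no match -> dropped
So 2 of 7 rows are dropped.

SQL:
SELECT a.student, b.title AS course
FROM enrollments a
INNER JOIN courses b ON a.course_id = b.id

Result:
student | course   
--------+----------
Eli     | Databases
Victor  | Databases
Sam     | Databases
Dave    | History  
Alice   | Databases


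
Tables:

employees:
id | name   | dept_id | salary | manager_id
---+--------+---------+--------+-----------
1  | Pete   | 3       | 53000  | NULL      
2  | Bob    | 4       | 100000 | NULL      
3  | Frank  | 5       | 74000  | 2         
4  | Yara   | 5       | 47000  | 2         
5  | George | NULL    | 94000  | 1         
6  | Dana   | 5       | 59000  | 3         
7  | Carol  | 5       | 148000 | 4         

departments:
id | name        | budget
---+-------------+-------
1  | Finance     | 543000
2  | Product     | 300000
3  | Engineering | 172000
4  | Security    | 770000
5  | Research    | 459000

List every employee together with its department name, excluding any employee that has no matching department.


INNER JOIN keeps only employees rows whose dept_id matches an id in departments. Walk through each employee:
  - employee 1 (Pete): dept_id=3 -> matches Engineering
  - employee 2 (Bob): dept_id=4 -> matches Security
  - employee 3 (Frank): dept_id=5 -> matches Research
  - employee 4 (Yara): dept_id=5 -> matches Research
  - employee 5 (George): dept_id=NULL, no match -> dropped
  - employee 6 (Dana): dept_id=5 -> matches Research
  - employee 7 (Carol): dept_id=5 -> matches Research
So 1 of 7 rows is dropped.

SQL:
SELECT a.name, b.name AS department
FROM employees a
INNER JOIN departments b ON a.dept_id = b.id

Result:
name  | department 
------+------------
Pete  | Engineering
Bob   | Security   
Frank | Research   
Yara  | Research   
Dana  | Research   
Carol | Research   


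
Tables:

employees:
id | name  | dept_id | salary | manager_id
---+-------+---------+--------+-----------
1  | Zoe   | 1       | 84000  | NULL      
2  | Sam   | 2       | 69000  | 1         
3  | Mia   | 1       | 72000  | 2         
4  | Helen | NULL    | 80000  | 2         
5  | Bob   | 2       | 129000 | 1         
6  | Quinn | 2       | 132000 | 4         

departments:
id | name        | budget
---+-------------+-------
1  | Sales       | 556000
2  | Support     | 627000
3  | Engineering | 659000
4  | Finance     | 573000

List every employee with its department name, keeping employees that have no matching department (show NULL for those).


LEFT JOIN keeps every row from employees (the left table); where dept_id has no match in departments, the department columns become NULL. Walk through each employee:
  - employee 1 (Zoe): dept_id=1 -> matches Sales
  - employee 2 (Sam): dept_id=2 -> matches Support
  - employee 3 (Mia): dept_id=1 -> matches Sales
  - employee 4 (Helen): dept_id=NULL, no match -> kept with NULL
  - employee 5 (Bob): dept_id=2 -> matches Support
  - employee 6 (Quinn): dept_id=2 -> matches Support
All 6 rows appear; 1 has NULL department.

SQL:
SELECT a.name, b.name AS department
FROM employees a
LEFT JOIN departments b ON a.dept_id = b.id

Result:
name  | department
------+-----------
Zoe   | Sales     
Sam   | Support   
Mia   | Sales     
Helen | NULL      
Bob   | Support   
Quinn | Support   


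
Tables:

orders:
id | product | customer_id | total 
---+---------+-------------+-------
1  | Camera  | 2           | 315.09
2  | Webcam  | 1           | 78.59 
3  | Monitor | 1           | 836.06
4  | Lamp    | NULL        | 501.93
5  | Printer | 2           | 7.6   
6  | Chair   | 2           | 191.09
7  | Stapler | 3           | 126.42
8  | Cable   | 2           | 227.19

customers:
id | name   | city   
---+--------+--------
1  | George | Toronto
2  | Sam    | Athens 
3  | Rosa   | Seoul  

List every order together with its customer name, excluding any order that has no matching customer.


INNER JOIN keeps only orders rows whose customer_id matches an id in customers. Walk through each order:
  - order 1 (Camera): customer_id=2 -> matches Sam
  - order 2 (Webcam): customer_id=1 -> matches George
  - order 3 (Monitor): customer_id=1 -> matches George
  - order 4 (Lamp): customer_id=NULL, no match -> dropped
  - order 5 (Printer): customer_id=2 -> matches Sam
  - order 6 (Chair): customer_id=2 -> matches Sam
  - order 7 (Stapler): customer_id=3 -> matches Rosa
  - order 8 (Cable): customer_id=2 -> matches Sam
So 1 of 8 rows is dropped.

SQL:
SELECT a.product, b.name AS customer
FROM orders a
INNER JOIN customers b ON a.customer_id = b.id

Result:
product | customer
--------+---------
Camera  | Sam     
Webcam  | George  
Monitor | George  
Printer | Sam     
Chair   | Sam     
Stapler | Rosa    
Cable   | Sam     


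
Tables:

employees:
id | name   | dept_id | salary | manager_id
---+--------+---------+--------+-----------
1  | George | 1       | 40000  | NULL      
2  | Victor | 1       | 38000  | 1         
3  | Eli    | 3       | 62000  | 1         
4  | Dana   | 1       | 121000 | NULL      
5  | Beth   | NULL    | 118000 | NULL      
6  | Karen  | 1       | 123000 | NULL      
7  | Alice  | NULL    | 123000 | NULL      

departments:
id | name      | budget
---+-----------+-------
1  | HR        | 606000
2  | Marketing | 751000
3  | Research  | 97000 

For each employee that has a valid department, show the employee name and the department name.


INNER JOIN keeps only employees rows whose dept_id matches an id in departments. Walk through each employee:
  - employee 1 (George): dept_id=1 -> matches HR
  - employee 2 (Victor): dept_id=1 -> matches HR
  - employee 3 (Eli): dept_id=3 -> matches Research
  - employee 4 (Dana): dept_id=1 -> matches HR
  - employee 5 (Beth): dept_id=NULL, no match -> dropped
  - employee 6 (Karen): dept_id=1 -> matches HR
  - employee 7 (Alice): dept_id=NULL, no match -> dropped
So 2 of 7 rows are dropped.

SQL:
SELECT a.name, b.name AS department
FROM employees a
INNER JOIN departments b ON a.dept_id = b.id

Result:
name   | department
-------+-----------
George | HR        
Victor | HR        
Eli    | Research  
Dana   | HR        
Karen  | HR        


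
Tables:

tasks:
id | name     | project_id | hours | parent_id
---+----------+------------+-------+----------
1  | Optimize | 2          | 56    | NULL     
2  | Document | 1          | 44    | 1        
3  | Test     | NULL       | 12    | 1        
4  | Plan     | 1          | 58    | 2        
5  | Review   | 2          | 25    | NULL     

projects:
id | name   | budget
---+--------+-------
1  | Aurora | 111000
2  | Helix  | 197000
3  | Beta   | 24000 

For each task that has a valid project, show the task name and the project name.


INNER JOIN keeps only tasks rows whose project_id matches an id in projects. Walk through each task:
  - task 1 (Optimize): project_id=2 -> matches Helix
  - task 2 (Document): project_id=1 -> matches Aurora
  - task 3 (Test): project_id=NULL, no match -> dropped
  - task 4 (Plan): project_id=1 -> matches Aurora
  - task 5 (Review): project_id=2 -> matches Helix
So 1 of 5 rows is dropped.

SQL:
SELECT a.name, b.name AS project
FROM tasks a
INNER JOIN projects b ON a.project_id = b.id

Result:
name     | project
---------+--------
Optimize | Helix  
Document | Aurora 
Plan     | Aurora 
Review   | Helix  


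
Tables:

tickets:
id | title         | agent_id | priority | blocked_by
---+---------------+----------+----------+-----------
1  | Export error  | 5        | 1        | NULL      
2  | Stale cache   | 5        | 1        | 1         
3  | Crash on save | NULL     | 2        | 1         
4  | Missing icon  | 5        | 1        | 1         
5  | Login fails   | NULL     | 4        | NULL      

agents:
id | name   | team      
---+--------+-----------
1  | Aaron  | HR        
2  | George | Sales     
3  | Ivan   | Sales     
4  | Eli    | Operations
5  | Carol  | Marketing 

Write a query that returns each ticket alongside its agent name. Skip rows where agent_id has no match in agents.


INNER JOIN keeps only tickets rows whose agent_id matches an id in agents. Walk through each ticket:
  - ticket 1 (Export error): agent_id=5 -> matches Carol
  - ticket 2 (Stale cache): agent_id=5 -> matches Carol
  - ticket 3 (Crash on save): agent_id=NULL, no match -> dropped
  - ticket 4 (Missing icon): agent_id=5 -> matches Carol
  - ticket 5 (Login fails): agent_id=NULL, no match -> dropped
So 2 of 5 rows are dropped.

SQL:
SELECT a.title, b.name AS agent
FROM tickets a
INNER JOIN agents b ON a.agent_id = b.id

Result:
title        | agent
-------------+------
Export error | Carol
Stale cache  | Carol
Missing icon | Carol


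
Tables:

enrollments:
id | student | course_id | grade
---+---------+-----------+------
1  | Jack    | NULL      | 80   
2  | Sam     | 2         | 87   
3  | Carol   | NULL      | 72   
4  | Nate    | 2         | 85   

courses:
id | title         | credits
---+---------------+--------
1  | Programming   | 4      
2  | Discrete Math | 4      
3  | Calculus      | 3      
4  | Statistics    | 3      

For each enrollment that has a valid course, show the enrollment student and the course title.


INNER JOIN keeps only enrollments rows whose course_id matches an id in courses. Walk through each enrollment:
  - enrollment 1 (Jack): course_id=NULL, no match -> dropped
  - enrollment 2 (Sam): course_id=2 -> matches Discrete Math
  - enrollment 3 (Carol): course_id=NULL, no match -> dropped
  - enrollment 4 (Nate): course_id=2 -> matches Discrete Math
So 2 of 4 rows are dropped.

SQL:
SELECT a.student, b.title AS course
FROM enrollments a
INNER JOIN courses b ON a.course_id = b.id

Result:
student | course       
--------+--------------
Sam     | Discrete Math
Nate    | Discrete Math


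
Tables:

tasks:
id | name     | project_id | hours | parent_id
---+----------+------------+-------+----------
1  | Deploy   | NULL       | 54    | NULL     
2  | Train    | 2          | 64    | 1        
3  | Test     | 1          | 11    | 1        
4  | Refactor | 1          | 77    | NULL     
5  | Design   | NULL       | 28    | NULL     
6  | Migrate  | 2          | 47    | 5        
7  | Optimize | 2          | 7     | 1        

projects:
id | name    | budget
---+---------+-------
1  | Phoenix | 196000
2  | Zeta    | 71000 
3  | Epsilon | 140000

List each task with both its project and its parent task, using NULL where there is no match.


Two LEFT JOINs from the same base table tasks: one to projects via project_id, one to tasks itself via parent_id. Both are LEFT so every task is preserved.
Match against projects:
  - task 1 (Deploy): project_id=NULL, no match -> kept with NULL
  - task 2 (Train): project_id=2 -> matches Zeta
  - task 3 (Test): project_id=1 -> matches Phoenix
  - task 4 (Refactor): project_id=1 -> matches Phoenix
  - task 5 (Design): project_id=NULL, no match -> kept with NULL
  - task 6 (Migrate): project_id=2 -> matches Zeta
  - task 7 (Optimize): project_id=2 -> matches Zeta
Match against tasks (self):
  - task 1 (Deploy): parent_id=NULL -> NULL
  - task 2 (Train): parent_id=1 -> Deploy
  - task 3 (Test): parent_id=1 -> Deploy
  - task 4 (Refactor): parent_id=NULL -> NULL
  - task 5 (Design): parent_id=NULL -> NULL
  - task 6 (Migrate): parent_id=5 -> Design
  - task 7 (Optimize): parent_id=1 -> Deploy

SQL:
SELECT a.name, b.name AS project, c.name AS parent
FROM tasks a
LEFT JOIN projects b ON a.project_id = b.id
LEFT JOIN tasks c ON a.parent_id = c.id

Result:
name     | project | parent
---------+---------+-------
Deploy   | NULL    | NULL  
Train    | Zeta    | Deploy
Test     | Phoenix | Deploy
Refactor | Phoenix | NULL  
Design   | NULL    | NULL  
Migrate  | Zeta    | Design
Optimize | Zeta    | Deploy


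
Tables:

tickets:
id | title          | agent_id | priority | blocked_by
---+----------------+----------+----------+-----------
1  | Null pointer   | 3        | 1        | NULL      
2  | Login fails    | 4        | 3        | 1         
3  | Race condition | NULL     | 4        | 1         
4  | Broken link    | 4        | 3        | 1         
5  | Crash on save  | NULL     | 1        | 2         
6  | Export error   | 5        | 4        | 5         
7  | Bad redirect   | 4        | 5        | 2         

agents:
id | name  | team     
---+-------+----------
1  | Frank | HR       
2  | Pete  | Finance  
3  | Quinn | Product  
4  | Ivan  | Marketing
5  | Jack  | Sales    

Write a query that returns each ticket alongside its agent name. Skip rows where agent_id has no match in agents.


INNER JOIN keeps only tickets rows whose agent_id matches an id in agents. Walk through each ticket:
  - ticket 1 (Null pointer): agent_id=3 -> matches Quinn
  - ticket 2 (Login fails): agent_id=4 -> matches Ivan
  - ticket 3 (Race condition): agent_id=NULL, no match -> dropped
  - ticket 4 (Broken link): agent_id=4 -> matches Ivan
  - ticket 5 (Crash on save): agent_id=NULL, no match -> dropped
  - ticket 6 (Export error): agent_id=5 -> matches Jack
  - ticket 7 (Bad redirect): agent_id=4 -> matches Ivan
So 2 of 7 rows are dropped.

SQL:
SELECT a.title, b.name AS agent
FROM tickets a
INNER JOIN agents b ON a.agent_id = b.id

Result:
title        | agent
-------------+------
Null pointer | Quinn
Login fails  | Ivan 
Broken link  | Ivan 
Export error | Jack 
Bad redirect | Ivan 


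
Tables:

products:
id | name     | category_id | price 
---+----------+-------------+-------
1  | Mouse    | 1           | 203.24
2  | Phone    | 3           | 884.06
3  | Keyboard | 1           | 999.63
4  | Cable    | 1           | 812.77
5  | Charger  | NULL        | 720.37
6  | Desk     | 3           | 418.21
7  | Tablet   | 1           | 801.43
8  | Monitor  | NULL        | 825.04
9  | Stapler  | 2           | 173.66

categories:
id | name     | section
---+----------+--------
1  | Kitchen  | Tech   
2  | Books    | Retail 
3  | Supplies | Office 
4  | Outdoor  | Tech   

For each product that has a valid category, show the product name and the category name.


INNER JOIN keeps only products rows whose category_id matches an id in categories. Walk through each product:
  - product 1 (Mouse): category_id=1 -> matches Kitchen
  - product 2 (Phone): category_id=3 -> matches Supplies
  - product 3 (Keyboard): category_id=1 -> matches Kitchen
  - product 4 (Cable): category_id=1 -> matches Kitchen
  - product 5 (Charger): category_id=NULL, no match -> dropped
  - product 6 (Desk): category_id=3 -> matches Supplies
  - product 7 (Tablet): category_id=1 -> matches Kitchen
  - product 8 (Monitor): category_id=NULL, no match -> dropped
  - product 9 (Stapler): category_id=2 -> matches Books
So 2 of 9 rows are dropped.

SQL:
SELECT a.name, b.name AS category
FROM products a
INNER JOIN categories b ON a.category_id = b.id

Result:
name     | category
---------+---------
Mouse    | Kitchen 
Phone    | Supplies
Keyboard | Kitchen 
Cable    | Kitchen 
Desk     | Supplies
Tablet   | Kitchen 
Stapler  | Books   


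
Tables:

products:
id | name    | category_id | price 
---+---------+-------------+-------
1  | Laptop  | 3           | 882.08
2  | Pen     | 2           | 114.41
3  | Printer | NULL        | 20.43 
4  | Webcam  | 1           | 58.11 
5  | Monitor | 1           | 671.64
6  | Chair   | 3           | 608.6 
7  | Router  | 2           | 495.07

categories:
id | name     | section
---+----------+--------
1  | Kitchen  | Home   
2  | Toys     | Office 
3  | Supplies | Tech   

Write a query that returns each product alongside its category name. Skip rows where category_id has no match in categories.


INNER JOIN keeps only products rows whose category_id matches an id in categories. Walk through each product:
  - product 1 (Laptop): category_id=3 -> matches Supplies
  - product 2 (Pen): category_id=2 -> matches Toys
  - product 3 (Printer): category_id=NULL, no match -> dropped
  - product 4 (Webcam): category_id=1 -> matches Kitchen
  - product 5 (Monitor): category_id=1 -> matches Kitchen
  - product 6 (Chair): category_id=3 -> matches Supplies
  - product 7 (Router): category_id=2 -> matches Toys
So 1 of 7 rows is dropped.

SQL:
SELECT a.name, b.name AS category
FROM products a
INNER JOIN categories b ON a.category_id = b.id

Result:
name    | category
--------+---------
Laptop  | Supplies
Pen     | Toys    
Webcam  | Kitchen 
Monitor | Kitchen 
Chair   | Supplies
Router  | Toys    


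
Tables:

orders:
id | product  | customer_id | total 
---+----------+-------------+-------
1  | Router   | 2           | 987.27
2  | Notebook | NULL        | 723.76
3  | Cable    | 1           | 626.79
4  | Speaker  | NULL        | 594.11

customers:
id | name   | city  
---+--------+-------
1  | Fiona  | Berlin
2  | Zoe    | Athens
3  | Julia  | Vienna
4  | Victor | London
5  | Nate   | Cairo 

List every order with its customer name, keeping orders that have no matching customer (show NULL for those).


LEFT JOIN keeps every row from orders (the left table); where customer_id has no match in customers, the customer columns become NULL. Walk through each order:
  - order 1 (Router): customer_id=2 -> matches Zoe
  - order 2 (Notebook): customer_id=NULL, no match -> kept with NULL
  - order 3 (Cable): customer_id=1 -> matches Fiona
  - order 4 (Speaker): customer_id=NULL, no match -> kept with NULL
All 4 rows appear; 2 have NULL customer.

SQL:
SELECT a.product, b.name AS customer
FROM orders a
LEFT JOIN customers b ON a.customer_id = b.id

Result:
product  | customer
---------+---------
Router   | Zoe     
Notebook | NULL    
Cable    | Fiona   
Speaker  | NULL    


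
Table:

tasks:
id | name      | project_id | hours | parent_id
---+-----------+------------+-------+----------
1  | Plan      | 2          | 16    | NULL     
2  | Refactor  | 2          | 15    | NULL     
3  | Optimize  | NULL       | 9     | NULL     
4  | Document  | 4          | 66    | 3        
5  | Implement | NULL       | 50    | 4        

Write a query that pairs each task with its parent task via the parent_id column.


This is a self-join: tasks is joined to a second copy of itself, matching each row's parent_id to another row's id. Use LEFT JOIN so rows with parent_id=NULL are kept.
  - task 1 (Plan): parent_id=NULL -> NULL
  - task 2 (Refactor): parent_id=NULL -> NULL
  - task 3 (Optimize): parent_id=NULL -> NULL
  - task 4 (Document): parent_id=3 -> Optimize
  - task 5 (Implement): parent_id=4 -> Document

SQL:
SELECT a.name AS item, b.name AS parent
FROM tasks a
LEFT JOIN tasks b ON a.parent_id = b.id

Result:
item      | parent  
----------+---------
Plan      | NULL    
Refactor  | NULL    
Optimize  | NULL    
Document  | Optimize
Implement | Document


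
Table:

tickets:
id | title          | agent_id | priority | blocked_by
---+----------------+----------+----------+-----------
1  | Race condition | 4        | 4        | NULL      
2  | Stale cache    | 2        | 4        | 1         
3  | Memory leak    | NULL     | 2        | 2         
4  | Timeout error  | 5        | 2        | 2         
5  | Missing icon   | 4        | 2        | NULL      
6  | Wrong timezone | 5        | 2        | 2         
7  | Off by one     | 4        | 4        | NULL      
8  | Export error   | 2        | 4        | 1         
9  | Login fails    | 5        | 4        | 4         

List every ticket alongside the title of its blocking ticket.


This is a self-join: tickets is joined to a second copy of itself, matching each row's blocked_by to another row's id. Use LEFT JOIN so rows with blocked_by=NULL are kept.
  - ticket 1 (Race condition): blocked_by=NULL -> NULL
  - ticket 2 (Stale cache): blocked_by=1 -> Race condition
  - ticket 3 (Memory leak): blocked_by=2 -> Stale cache
  - ticket 4 (Timeout error): blocked_by=2 -> Stale cache
  - ticket 5 (Missing icon): blocked_by=NULL -> NULL
  - ticket 6 (Wrong timezone): blocked_by=2 -> Stale cache
  - ticket 7 (Off by one): blocked_by=NULL -> NULL
  - ticket 8 (Export error): blocked_by=1 -> Race condition
  - ticket 9 (Login fails): blocked_by=4 -> Timeout error

SQL:
SELECT a.title AS item, b.title AS blocked_by
FROM tickets a
LEFT JOIN tickets b ON a.blocked_by = b.id

Result:
item           | blocked_by    
---------------+---------------
Race condition | NULL          
Stale cache    | Race condition
Memory leak    | Stale cache   
Timeout error  | Stale cache   
Missing icon   | NULL          
Wrong timezone | Stale cache   
Off by one     | NULL          
Export error   | Race condition
Login fails    | Timeout error 


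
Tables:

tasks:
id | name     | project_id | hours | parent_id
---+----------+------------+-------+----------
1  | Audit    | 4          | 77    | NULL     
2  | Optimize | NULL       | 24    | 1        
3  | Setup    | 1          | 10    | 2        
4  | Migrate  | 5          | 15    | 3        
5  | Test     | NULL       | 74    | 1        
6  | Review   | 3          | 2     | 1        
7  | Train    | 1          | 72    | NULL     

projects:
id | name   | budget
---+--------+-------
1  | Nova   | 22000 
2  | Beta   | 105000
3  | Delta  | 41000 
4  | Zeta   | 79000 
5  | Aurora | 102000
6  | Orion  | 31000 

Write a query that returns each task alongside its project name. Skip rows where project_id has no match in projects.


INNER JOIN keeps only tasks rows whose project_id matches an id in projects. Walk through each task:
  - task 1 (Audit): project_id=4 -> matches Zeta
  - task 2 (Optimize): project_id=NULL, no match -> dropped
  - task 3 (Setup): project_id=1 -> matches Nova
  - task 4 (Migrate): project_id=5 -> matches Aurora
  - task 5 (Test): project_id=NULL, no match -> dropped
  - task 6 (Review): project_id=3 -> matches Delta
  - task 7 (Train): project_id=1 -> matches Nova
So 2 of 7 rows are dropped.

SQL:
SELECT a.name, b.name AS project
FROM tasks a
INNER JOIN projects b ON a.project_id = b.id

Result:
name    | project
--------+--------
Audit   | Zeta   
Setup   | Nova   
Migrate | Aurora 
Review  | Delta  
Train   | Nova   


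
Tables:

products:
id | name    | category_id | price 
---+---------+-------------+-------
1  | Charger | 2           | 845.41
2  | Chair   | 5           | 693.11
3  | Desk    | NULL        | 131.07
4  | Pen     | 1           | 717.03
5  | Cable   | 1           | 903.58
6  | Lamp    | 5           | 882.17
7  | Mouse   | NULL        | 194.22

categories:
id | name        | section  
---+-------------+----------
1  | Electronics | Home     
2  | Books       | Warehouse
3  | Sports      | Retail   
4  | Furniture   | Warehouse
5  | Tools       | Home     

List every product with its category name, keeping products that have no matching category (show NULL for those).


LEFT JOIN keeps every row from products (the left table); where category_id has no match in categories, the category columns become NULL. Walk through each product:
  - product 1 (Charger): category_id=2 -> matches Books
  - product 2 (Chair): category_id=5 -> matches Tools
  - product 3 (Desk): category_id=NULL, no match -> kept with NULL
  - product 4 (Pen): category_id=1 -> matches Electronics
  - product 5 (Cable): category_id=1 -> matches Electronics
  - product 6 (Lamp): category_id=5 -> matches Tools
  - product 7 (Mouse): category_id=NULL, no match -> kept with NULL
All 7 rows appear; 2 have NULL category.

SQL:
SELECT a.name, b.name AS category
FROM products a
LEFT JOIN categories b ON a.category_id = b.id

Result:
name    | category   
--------+------------
Charger | Books      
Chair   | Tools      
Desk    | NULL       
Pen     | Electronics
Cable   | Electronics
Lamp    | Tools      
Mouse   | NULL       


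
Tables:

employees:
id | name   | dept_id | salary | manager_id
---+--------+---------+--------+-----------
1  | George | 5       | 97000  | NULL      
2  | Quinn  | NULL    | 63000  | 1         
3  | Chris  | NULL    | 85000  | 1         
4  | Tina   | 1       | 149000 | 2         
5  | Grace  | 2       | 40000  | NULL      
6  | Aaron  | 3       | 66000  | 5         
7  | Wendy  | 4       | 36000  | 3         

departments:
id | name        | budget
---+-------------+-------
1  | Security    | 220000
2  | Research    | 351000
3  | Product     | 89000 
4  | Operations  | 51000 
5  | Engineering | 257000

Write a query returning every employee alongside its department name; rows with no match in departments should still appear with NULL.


LEFT JOIN keeps every row from employees (the left table); where dept_id has no match in departments, the department columns become NULL. Walk through each employee:
  - employee 1 (George): dept_id=5 -> matches Engineering
  - employee 2 (Quinn): dept_id=NULL, no match -> kept with NULL
  - employee 3 (Chris): dept_id=NULL, no match -> kept with NULL
  - employee 4 (Tina): dept_id=1 -> matches Security
  - employee 5 (Grace): dept_id=2 -> matches Research
  - employee 6 (Aaron): dept_id=3 -> matches Product
  - employee 7 (Wendy): dept_id=4 -> matches Operations
All 7 rows appear; 2 have NULL department.

SQL:
SELECT a.name, b.name AS department
FROM employees a
LEFT JOIN departments b ON a.dept_id = b.id

Result:
name   | department 
-------+------------
George | Engineering
Quinn  | NULL       
Chris  | NULL       
Tina   | Security   
Grace  | Research   
Aaron  | Product    
Wendy  | Operations 


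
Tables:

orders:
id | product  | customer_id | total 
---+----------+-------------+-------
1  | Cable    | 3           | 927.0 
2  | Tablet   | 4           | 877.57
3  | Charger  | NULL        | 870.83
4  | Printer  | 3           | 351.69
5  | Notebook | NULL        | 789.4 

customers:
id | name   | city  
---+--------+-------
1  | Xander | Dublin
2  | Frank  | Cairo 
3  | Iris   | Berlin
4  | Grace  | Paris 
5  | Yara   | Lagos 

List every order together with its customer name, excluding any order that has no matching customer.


INNER JOIN keeps only orders rows whose customer_id matches an id in customers. Walk through each order:
  - order 1 (Cable): customer_id=3 -> matches Iris
  - order 2 (Tablet): customer_id=4 -> matches Grace
  - order 3 (Charger): customer_id=NULL, no match -> dropped
  - order 4 (Printer): customer_id=3 -> matches Iris
  - order 5 (Notebook): customer_id=NULL, no match -> dropped
So 2 of 5 rows are dropped.

SQL:
SELECT a.product, b.name AS customer
FROM orders a
INNER JOIN customers b ON a.customer_id = b.id

Result:
product | customer
--------+---------
Cable   | Iris    
Tablet  | Grace   
Printer | Iris    


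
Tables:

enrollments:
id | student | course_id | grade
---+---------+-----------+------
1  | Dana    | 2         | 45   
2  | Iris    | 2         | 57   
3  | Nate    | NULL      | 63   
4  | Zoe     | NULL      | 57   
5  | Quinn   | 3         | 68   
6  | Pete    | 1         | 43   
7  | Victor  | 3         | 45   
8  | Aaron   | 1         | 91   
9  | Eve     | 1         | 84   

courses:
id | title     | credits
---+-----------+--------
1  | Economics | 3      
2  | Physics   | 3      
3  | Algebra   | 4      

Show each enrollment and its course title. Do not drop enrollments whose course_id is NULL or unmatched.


LEFT JOIN keeps every row from enrollments (the left table); where course_id has no match in courses, the course columns become NULL. Walk through each enrollment:
  - enrollment 1 (Dana): course_id=2 -> matches Physics
  - enrollment 2 (Iris): course_id=2 -> matches Physics
  - enrollment 3 (Nate): course_id=NULL, no match -> kept with NULL
  - enrollment 4 (Zoe): course_id=NULL, no match -> kept with NULL
  - enrollment 5 (Quinn): course_id=3 -> matches Algebra
  - enrollment 6 (Pete): course_id=1 -> matches Economics
  - enrollment 7 (Victor): course_id=3 -> matches Algebra
  - enrollment 8 (Aaron): course_id=1 -> matches Economics
  - enrollment 9 (Eve): course_id=1 -> matches Economics
All 9 rows appear; 2 have NULL course.

SQL:
SELECT a.student, b.title AS course
FROM enrollments a
LEFT JOIN courses b ON a.course_id = b.id

Result:
student | course   
--------+----------
Dana    | Physics  
Iris    | Physics  
Nate    | NULL     
Zoe     | NULL     
Quinn   | Algebra  
Pete    | Economics
Victor  | Algebra  
Aaron   | Economics
Eve     | Economics
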